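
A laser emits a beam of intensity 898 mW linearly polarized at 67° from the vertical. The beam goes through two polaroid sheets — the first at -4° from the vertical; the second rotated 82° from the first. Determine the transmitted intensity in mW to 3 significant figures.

I ≈ 1.84 mW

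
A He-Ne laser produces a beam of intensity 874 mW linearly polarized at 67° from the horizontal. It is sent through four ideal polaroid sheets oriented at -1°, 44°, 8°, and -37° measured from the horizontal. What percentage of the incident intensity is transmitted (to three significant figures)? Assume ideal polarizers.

≈ 2.30%

I₁ = 874 mW · cos²(68°) = 122.6 mW.
I₂ = I₁ · cos²(45°) = 122.6 · 0.5 = 61.32 mW.
I₃ = I₂ · cos²(36°) = 61.32 · 0.6545 = 40.14 mW.
I₄ = I₃ · cos²(45°) = 40.14 · 0.5 = 20.07 mW.
That is 2.296% of the incident intensity.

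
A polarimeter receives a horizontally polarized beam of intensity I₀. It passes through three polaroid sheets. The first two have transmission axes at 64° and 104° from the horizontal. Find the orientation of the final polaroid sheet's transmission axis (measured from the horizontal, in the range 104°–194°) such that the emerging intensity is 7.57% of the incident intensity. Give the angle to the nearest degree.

θ ≈ 139°

By Malus's law, I₁ = I₀ cos²(64° − 0°) = I₀ cos²(64°) = 0.1922 I₀.
I₂ = I₁ cos²(104° − 64°) = 0.1922 I₀ · cos²(40°) = 0.1128 I₀.
Need I₃/I₀ = 0.0757, so cos²(θ − 104°) = 0.0757 / 0.1128 = 0.6713.
θ − 104° = arccos(√0.6713) = 35.0°, giving θ ≈ 104 + 35.0 = 139.0°.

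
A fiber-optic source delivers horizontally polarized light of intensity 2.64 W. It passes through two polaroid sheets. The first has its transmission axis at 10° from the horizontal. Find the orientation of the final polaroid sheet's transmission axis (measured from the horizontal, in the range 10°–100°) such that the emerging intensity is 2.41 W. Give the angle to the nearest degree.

I₁ = I₀ cos²(10° − 0°) = I₀ cos²(10°) = 0.9698 I₀.
Target fraction: 2.41 / 2.64 W = 0.9129 of I₀.
Need I₂/I₀ = 0.9129, so cos²(θ − 10°) = 0.9129 / 0.9698 = 0.9413.
θ − 10° = arccos(√0.9413) = 14.0°, giving θ ≈ 10 + 14.0 = 24.0°.

θ ≈ 24°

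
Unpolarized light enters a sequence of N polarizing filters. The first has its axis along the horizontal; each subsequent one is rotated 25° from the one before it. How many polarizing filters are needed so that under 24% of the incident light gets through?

First polarizer halves the unpolarized light: factor 1/2.
Each further stage multiplies by cos²(25°) = 0.8214.
After N polarizers: T = 0.5·0.8214^(N−1). Require T < 0.24 ⇒ N−1 > ln(0.24/0.5)/ln(0.8214) = 3.73, so N−1 ≥ 4 and N = 5.
Check: N=5 gives T = 0.2276 < 0.24; N=4 gives T = 0.2771.

N = 5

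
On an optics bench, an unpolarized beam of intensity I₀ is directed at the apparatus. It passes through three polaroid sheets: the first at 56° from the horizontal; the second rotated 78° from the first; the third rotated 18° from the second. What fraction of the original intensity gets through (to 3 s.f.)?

Unpolarized light through the first polarizer → I₁ = ½ I₀, now polarized at 56°.
I₂ = I₁ cos²(78°) = 0.5 · 0.04323 I₀ = 0.02161 I₀.
I₃ = I₂ cos²(18°) = 0.02161 · 0.9045 I₀ = 0.01955 I₀.
Transmitted fraction = 0.01955.

≈ 0.0195 I₀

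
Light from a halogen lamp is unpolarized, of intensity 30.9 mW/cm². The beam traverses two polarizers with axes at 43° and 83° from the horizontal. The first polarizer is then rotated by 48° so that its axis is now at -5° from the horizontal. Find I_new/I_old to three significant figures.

Before rotation:
Unpolarized light through the first polarizer → I₁ = ½ I₀, now polarized at 43°.
I₂ = I₁ cos²(83° − 43°) = 0.5 I₀ · cos²(40°) = 0.2934 I₀.
After rotation:
Unpolarized light through the first polarizer → I₁ = ½ I₀, now polarized at -5°.
I₂ = I₁ cos²(83° + 5°) = 0.5 I₀ · cos²(88°) = 0.000609 I₀.
Ratio = 0.000609 / 0.2934 = 0.002076.

I_new/I_old ≈ 0.00208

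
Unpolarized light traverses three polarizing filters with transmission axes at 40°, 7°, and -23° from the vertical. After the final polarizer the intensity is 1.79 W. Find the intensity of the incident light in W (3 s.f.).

I₀ ≈ 6.79 W

Unpolarized light through the first polarizer → I₁ = ½ I₀, now polarized at 40°.
I₂ = I₁ cos²(7° − 40°) = 0.5 I₀ · cos²(33°) = 0.3517 I₀.
I₃ = I₂ cos²(-23° − 7°) = 0.3517 I₀ · cos²(30°) = 0.2638 I₀.
So 1.79 W = 0.2638 I₀, giving I₀ = 1.79/0.2638 = 6.786 W.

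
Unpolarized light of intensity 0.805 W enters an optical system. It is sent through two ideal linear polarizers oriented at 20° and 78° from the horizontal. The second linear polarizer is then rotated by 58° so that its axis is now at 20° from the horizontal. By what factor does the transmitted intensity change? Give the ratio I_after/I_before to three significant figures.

Before rotation:
Unpolarized light through the first polarizer → I₁ = ½ I₀, now polarized at 20°.
I₂ = I₁ cos²(78° − 20°) = 0.5 I₀ · cos²(58°) = 0.1404 I₀.
After rotation:
Unpolarized light through the first polarizer → I₁ = ½ I₀, now polarized at 20°.
I₂ = I₁ cos²(20° − 20°) = 0.5 I₀ · cos²(0°) = 0.5 I₀.
Ratio = 0.5 / 0.1404 = 3.561.

I_new/I_old ≈ 3.56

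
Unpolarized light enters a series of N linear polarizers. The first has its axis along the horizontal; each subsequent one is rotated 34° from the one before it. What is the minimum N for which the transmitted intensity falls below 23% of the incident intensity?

N = 4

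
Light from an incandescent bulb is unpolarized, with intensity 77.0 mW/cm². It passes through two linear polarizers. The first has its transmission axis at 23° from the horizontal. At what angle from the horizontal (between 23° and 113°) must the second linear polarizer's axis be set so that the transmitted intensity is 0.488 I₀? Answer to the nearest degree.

θ ≈ 32°

Unpolarized light through the first polarizer → I₁ = ½ I₀, now polarized at 23°.
Need I₂/I₀ = 0.488, so cos²(θ − 23°) = 0.488 / 0.5 = 0.976.
θ − 23° = arccos(√0.976) = 8.9°, giving θ ≈ 23 + 8.9 = 31.9°.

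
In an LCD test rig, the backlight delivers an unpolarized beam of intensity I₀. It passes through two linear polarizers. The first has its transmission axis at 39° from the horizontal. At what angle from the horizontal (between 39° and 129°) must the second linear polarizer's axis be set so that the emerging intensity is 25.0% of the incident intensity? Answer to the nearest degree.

θ ≈ 84°

Unpolarized light through the first polarizer → I₁ = ½ I₀, now polarized at 39°.
Need I₂/I₀ = 0.25, so cos²(θ − 39°) = 0.25 / 0.5 = 0.5.
θ − 39° = arccos(√0.5) = 45.0°, giving θ ≈ 39 + 45.0 = 84.0°.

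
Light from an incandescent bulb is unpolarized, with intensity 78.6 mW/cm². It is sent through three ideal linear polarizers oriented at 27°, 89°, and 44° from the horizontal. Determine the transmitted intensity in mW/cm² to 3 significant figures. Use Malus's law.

I ≈ 4.33 mW/cm²

Unpolarized light through the first polarizer → I₁ = 78.6 mW/cm²/2 = 39.3 mW/cm², polarized at 27°.
I₂ = I₁ · cos²(62°) = 39.3 · 0.2204 = 8.662 mW/cm².
I₃ = I₂ · cos²(45°) = 8.662 · 0.5 = 4.331 mW/cm².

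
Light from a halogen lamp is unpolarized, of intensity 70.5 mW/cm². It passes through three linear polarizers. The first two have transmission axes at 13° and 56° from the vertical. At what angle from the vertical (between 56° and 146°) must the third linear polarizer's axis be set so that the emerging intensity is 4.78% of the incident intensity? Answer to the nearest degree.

θ ≈ 121°

Unpolarized light through the first polarizer → I₁ = ½ I₀, now polarized at 13°.
I₂ = I₁ cos²(56° − 13°) = 0.5 I₀ · cos²(43°) = 0.2674 I₀.
Need I₃/I₀ = 0.0478, so cos²(θ − 56°) = 0.0478 / 0.2674 = 0.1787.
θ − 56° = arccos(√0.1787) = 65.0°, giving θ ≈ 56 + 65.0 = 121.0°.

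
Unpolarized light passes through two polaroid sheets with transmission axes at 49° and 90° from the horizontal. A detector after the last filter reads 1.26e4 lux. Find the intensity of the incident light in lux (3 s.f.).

I₀ ≈ 4.42e4 lux

Unpolarized light through the first polarizer → I₁ = ½ I₀, now polarized at 49°.
I₂ = I₁ cos²(90° − 49°) = 0.5 I₀ · cos²(41°) = 0.2848 I₀.
So 1.26e4 lux = 0.2848 I₀, giving I₀ = 1.26e4/0.2848 = 4.424e+04 lux.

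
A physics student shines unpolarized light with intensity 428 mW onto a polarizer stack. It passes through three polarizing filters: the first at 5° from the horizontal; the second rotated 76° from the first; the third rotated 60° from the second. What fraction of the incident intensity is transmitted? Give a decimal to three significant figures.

I/I₀ ≈ 0.00732

Unpolarized light through the first polarizer → I₁ = 428 mW/2 = 214 mW, polarized at 5°.
I₂ = I₁ · cos²(76°) = 214 · 0.05853 = 12.52 mW.
I₃ = I₂ · cos²(60°) = 12.52 · 0.25 = 3.131 mW.
Transmitted fraction = 0.007316.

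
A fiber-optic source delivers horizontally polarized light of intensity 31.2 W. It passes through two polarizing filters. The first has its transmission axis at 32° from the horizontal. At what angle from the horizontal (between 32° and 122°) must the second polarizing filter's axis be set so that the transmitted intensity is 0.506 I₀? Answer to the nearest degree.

θ ≈ 65°

By Malus's law, I₁ = I₀ cos²(32° − 0°) = I₀ cos²(32°) = 0.7192 I₀.
Need I₂/I₀ = 0.506, so cos²(θ − 32°) = 0.506 / 0.7192 = 0.7036.
θ − 32° = arccos(√0.7036) = 33.0°, giving θ ≈ 32 + 33.0 = 65.0°.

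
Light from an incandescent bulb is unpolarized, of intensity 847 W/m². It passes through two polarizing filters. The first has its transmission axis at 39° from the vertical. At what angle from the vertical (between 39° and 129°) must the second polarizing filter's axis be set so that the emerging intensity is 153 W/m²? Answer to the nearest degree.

Unpolarized light through the first polarizer → I₁ = ½ I₀, now polarized at 39°.
Target fraction: 153 / 847 W/m² = 0.1806 of I₀.
Need I₂/I₀ = 0.1806, so cos²(θ − 39°) = 0.1806 / 0.5 = 0.3613.
θ − 39° = arccos(√0.3613) = 53.1°, giving θ ≈ 39 + 53.1 = 92.1°.

θ ≈ 92°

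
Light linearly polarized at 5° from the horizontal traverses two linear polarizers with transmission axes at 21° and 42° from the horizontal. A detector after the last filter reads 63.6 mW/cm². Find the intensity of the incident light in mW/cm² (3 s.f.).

I₀ ≈ 79.0 mW/cm²

By Malus's law, I₁ = I₀ cos²(21° − 5°) = I₀ cos²(16°) = 0.924 I₀.
I₂ = I₁ cos²(42° − 21°) = 0.924 I₀ · cos²(21°) = 0.8054 I₀.
So 63.6 mW/cm² = 0.8054 I₀, giving I₀ = 63.6/0.8054 = 78.97 mW/cm².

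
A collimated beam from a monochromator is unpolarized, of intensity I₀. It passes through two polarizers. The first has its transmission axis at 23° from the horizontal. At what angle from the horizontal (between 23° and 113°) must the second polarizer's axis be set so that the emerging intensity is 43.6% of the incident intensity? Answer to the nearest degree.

θ ≈ 44°

Unpolarized light through the first polarizer → I₁ = ½ I₀, now polarized at 23°.
Need I₂/I₀ = 0.436, so cos²(θ − 23°) = 0.436 / 0.5 = 0.872.
θ − 23° = arccos(√0.872) = 21.0°, giving θ ≈ 23 + 21.0 = 44.0°.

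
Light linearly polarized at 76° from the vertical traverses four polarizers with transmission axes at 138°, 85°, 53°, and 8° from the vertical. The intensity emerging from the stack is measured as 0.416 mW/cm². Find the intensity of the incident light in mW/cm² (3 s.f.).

I₁ = I₀ cos²(138° − 76°) = I₀ cos²(62°) = 0.2204 I₀.
I₂ = I₁ cos²(85° − 138°) = 0.2204 I₀ · cos²(53°) = 0.07983 I₀.
I₃ = I₂ cos²(53° − 85°) = 0.07983 I₀ · cos²(32°) = 0.05741 I₀.
I₄ = I₃ cos²(8° − 53°) = 0.05741 I₀ · cos²(45°) = 0.0287 I₀.
So 0.416 mW/cm² = 0.0287 I₀, giving I₀ = 0.416/0.0287 = 14.49 mW/cm².

I₀ ≈ 14.5 mW/cm²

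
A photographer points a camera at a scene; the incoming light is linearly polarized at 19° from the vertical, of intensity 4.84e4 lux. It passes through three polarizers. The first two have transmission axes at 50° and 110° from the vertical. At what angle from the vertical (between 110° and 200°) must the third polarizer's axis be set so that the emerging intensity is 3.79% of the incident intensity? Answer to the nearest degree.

I₁ = I₀ cos²(50° − 19°) = I₀ cos²(31°) = 0.7347 I₀.
I₂ = I₁ cos²(110° − 50°) = 0.7347 I₀ · cos²(60°) = 0.1837 I₀.
Need I₃/I₀ = 0.0379, so cos²(θ − 110°) = 0.0379 / 0.1837 = 0.2063.
θ − 110° = arccos(√0.2063) = 63.0°, giving θ ≈ 110 + 63.0 = 173.0°.

θ ≈ 173°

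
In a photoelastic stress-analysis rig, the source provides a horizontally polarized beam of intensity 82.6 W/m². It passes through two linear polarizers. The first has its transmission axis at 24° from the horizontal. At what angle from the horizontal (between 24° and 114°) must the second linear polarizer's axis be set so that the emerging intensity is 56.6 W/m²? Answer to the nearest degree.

θ ≈ 49°

By Malus's law, I₁ = I₀ cos²(24° − 0°) = I₀ cos²(24°) = 0.8346 I₀.
Target fraction: 56.6 / 82.6 W/m² = 0.6852 of I₀.
Need I₂/I₀ = 0.6852, so cos²(θ − 24°) = 0.6852 / 0.8346 = 0.8211.
θ − 24° = arccos(√0.8211) = 25.0°, giving θ ≈ 24 + 25.0 = 49.0°.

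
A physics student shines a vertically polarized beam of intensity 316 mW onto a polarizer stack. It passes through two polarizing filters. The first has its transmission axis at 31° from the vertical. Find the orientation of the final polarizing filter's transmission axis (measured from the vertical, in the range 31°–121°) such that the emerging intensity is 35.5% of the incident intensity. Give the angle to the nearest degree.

I₁ = I₀ cos²(31° − 0°) = I₀ cos²(31°) = 0.7347 I₀.
Need I₂/I₀ = 0.355, so cos²(θ − 31°) = 0.355 / 0.7347 = 0.4832.
θ − 31° = arccos(√0.4832) = 46.0°, giving θ ≈ 31 + 46.0 = 77.0°.

θ ≈ 77°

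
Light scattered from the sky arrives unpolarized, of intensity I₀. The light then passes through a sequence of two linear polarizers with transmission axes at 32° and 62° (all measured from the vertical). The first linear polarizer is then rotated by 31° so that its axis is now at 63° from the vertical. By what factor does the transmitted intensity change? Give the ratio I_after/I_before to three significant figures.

I_new/I_old ≈ 1.33

Before rotation:
Unpolarized light through the first polarizer → I₁ = ½ I₀, now polarized at 32°.
I₂ = I₁ cos²(62° − 32°) = 0.5 I₀ · cos²(30°) = 0.375 I₀.
After rotation:
Unpolarized light through the first polarizer → I₁ = ½ I₀, now polarized at 63°.
I₂ = I₁ cos²(62° − 63°) = 0.5 I₀ · cos²(1°) = 0.4998 I₀.
Ratio = 0.4998 / 0.375 = 1.333.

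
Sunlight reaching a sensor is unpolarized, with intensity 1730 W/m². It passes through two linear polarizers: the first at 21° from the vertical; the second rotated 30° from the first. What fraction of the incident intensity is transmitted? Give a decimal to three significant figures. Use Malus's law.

I/I₀ ≈ 0.375

Unpolarized light through the first polarizer → I₁ = 1730 W/m²/2 = 865 W/m², polarized at 21°.
I₂ = I₁ · cos²(30°) = 865 · 0.75 = 648.8 W/m².
Transmitted fraction = 0.375.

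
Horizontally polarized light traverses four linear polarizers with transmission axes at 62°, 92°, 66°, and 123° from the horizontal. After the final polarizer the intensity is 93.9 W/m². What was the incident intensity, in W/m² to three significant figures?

I₀ ≈ 2370 W/m²

I₁ = I₀ cos²(62° − 0°) = I₀ cos²(62°) = 0.2204 I₀.
I₂ = I₁ cos²(92° − 62°) = 0.2204 I₀ · cos²(30°) = 0.1653 I₀.
I₃ = I₂ cos²(66° − 92°) = 0.1653 I₀ · cos²(26°) = 0.1335 I₀.
I₄ = I₃ cos²(123° − 66°) = 0.1335 I₀ · cos²(57°) = 0.03961 I₀.
So 93.9 W/m² = 0.03961 I₀, giving I₀ = 93.9/0.03961 = 2371 W/m².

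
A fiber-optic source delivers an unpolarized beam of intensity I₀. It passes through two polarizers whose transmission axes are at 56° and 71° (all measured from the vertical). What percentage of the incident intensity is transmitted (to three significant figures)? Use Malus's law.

≈ 46.7%

Unpolarized light through the first polarizer → I₁ = ½ I₀, now polarized at 56°.
I₂ = I₁ cos²(71° − 56°) = 0.5 I₀ · cos²(15°) = 0.4665 I₀.
That is 46.65% of the incident intensity.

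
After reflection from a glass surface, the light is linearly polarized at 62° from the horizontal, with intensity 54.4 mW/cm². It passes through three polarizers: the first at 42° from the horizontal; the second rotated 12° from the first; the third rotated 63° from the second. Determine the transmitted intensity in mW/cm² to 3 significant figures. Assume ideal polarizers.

I₁ = 54.4 mW/cm² · cos²(20°) = 48.04 mW/cm².
I₂ = I₁ · cos²(12°) = 48.04 · 0.9568 = 45.96 mW/cm².
I₃ = I₂ · cos²(63°) = 45.96 · 0.2061 = 9.473 mW/cm².

I ≈ 9.47 mW/cm²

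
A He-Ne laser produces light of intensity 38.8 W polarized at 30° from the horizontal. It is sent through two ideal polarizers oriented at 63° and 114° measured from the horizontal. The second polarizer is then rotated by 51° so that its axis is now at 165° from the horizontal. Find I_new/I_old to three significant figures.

I_new/I_old ≈ 0.109

Before rotation:
I₁ = I₀ cos²(63° − 30°) = I₀ cos²(33°) = 0.7034 I₀.
I₂ = I₁ cos²(114° − 63°) = 0.7034 I₀ · cos²(51°) = 0.2786 I₀.
After rotation:
I₁ = I₀ cos²(63° − 30°) = I₀ cos²(33°) = 0.7034 I₀.
Angle between axes 1 and 2: 78°. I₂ = 0.7034 I₀ · cos²(78°) = 0.0304 I₀.
Ratio = 0.0304 / 0.2786 = 0.1091.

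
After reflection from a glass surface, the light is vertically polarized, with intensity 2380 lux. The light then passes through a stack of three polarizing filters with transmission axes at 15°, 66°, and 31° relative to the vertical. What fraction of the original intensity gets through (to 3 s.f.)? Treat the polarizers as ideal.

I/I₀ ≈ 0.248

By Malus's law, I₁ = 2380 lux · cos²(15°) = 2221 lux.
I₂ = I₁ · cos²(51°) = 2221 · 0.396 = 879.4 lux.
I₃ = I₂ · cos²(35°) = 879.4 · 0.671 = 590.1 lux.
Transmitted fraction = 0.2479.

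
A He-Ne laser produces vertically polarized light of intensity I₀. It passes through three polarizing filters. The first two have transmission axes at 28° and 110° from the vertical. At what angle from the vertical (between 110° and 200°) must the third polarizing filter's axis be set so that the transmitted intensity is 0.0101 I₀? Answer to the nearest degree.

θ ≈ 145°

By Malus's law, I₁ = I₀ cos²(28° − 0°) = I₀ cos²(28°) = 0.7796 I₀.
I₂ = I₁ cos²(110° − 28°) = 0.7796 I₀ · cos²(82°) = 0.0151 I₀.
Need I₃/I₀ = 0.0101, so cos²(θ − 110°) = 0.0101 / 0.0151 = 0.6689.
θ − 110° = arccos(√0.6689) = 35.1°, giving θ ≈ 110 + 35.1 = 145.1°.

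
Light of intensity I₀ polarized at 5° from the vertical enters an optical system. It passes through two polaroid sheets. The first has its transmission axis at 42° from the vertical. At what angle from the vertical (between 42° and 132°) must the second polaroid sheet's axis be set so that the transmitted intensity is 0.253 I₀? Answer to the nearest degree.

By Malus's law, I₁ = I₀ cos²(42° − 5°) = I₀ cos²(37°) = 0.6378 I₀.
Need I₂/I₀ = 0.253, so cos²(θ − 42°) = 0.253 / 0.6378 = 0.3967.
θ − 42° = arccos(√0.3967) = 51.0°, giving θ ≈ 42 + 51.0 = 93.0°.

θ ≈ 93°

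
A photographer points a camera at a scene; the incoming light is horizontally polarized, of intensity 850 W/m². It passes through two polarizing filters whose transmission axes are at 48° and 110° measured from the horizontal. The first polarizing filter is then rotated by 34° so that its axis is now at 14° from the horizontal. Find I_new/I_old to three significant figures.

Before rotation:
I₁ = I₀ cos²(48° − 0°) = I₀ cos²(48°) = 0.4477 I₀.
I₂ = I₁ cos²(110° − 48°) = 0.4477 I₀ · cos²(62°) = 0.09868 I₀.
After rotation:
I₁ = I₀ cos²(14° − 0°) = I₀ cos²(14°) = 0.9415 I₀.
Angle between axes 1 and 2: 84°. I₂ = 0.9415 I₀ · cos²(84°) = 0.01029 I₀.
Ratio = 0.01029 / 0.09868 = 0.1042.

I_new/I_old ≈ 0.104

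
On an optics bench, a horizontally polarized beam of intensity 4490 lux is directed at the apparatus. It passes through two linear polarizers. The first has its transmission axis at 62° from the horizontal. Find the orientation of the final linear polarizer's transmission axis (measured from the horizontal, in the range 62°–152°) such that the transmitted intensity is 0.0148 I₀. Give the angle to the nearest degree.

By Malus's law, I₁ = I₀ cos²(62° − 0°) = I₀ cos²(62°) = 0.2204 I₀.
Need I₂/I₀ = 0.0148, so cos²(θ − 62°) = 0.0148 / 0.2204 = 0.06715.
θ − 62° = arccos(√0.06715) = 75.0°, giving θ ≈ 62 + 75.0 = 137.0°.

θ ≈ 137°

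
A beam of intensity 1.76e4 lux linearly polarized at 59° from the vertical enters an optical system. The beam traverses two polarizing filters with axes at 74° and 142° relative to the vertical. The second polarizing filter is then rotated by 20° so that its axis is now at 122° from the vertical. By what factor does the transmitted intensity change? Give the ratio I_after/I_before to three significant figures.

Before rotation:
I₁ = I₀ cos²(74° − 59°) = I₀ cos²(15°) = 0.933 I₀.
I₂ = I₁ cos²(142° − 74°) = 0.933 I₀ · cos²(68°) = 0.1309 I₀.
After rotation:
I₁ = I₀ cos²(74° − 59°) = I₀ cos²(15°) = 0.933 I₀.
I₂ = I₁ cos²(122° − 74°) = 0.933 I₀ · cos²(48°) = 0.4177 I₀.
Ratio = 0.4177 / 0.1309 = 3.191.

I_new/I_old ≈ 3.19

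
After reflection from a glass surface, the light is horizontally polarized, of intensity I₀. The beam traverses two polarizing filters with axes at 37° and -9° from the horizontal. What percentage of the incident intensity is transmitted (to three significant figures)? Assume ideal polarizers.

I₁ = I₀ cos²(37° − 0°) = I₀ cos²(37°) = 0.6378 I₀.
I₂ = I₁ cos²(-9° − 37°) = 0.6378 I₀ · cos²(46°) = 0.3078 I₀.
That is 30.78% of the incident intensity.

≈ 30.8%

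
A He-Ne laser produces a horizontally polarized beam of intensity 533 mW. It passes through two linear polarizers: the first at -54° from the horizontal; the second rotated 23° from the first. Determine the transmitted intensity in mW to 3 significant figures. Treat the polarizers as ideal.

I₁ = 533 mW · cos²(54°) = 184.1 mW.
I₂ = I₁ · cos²(23°) = 184.1 · 0.8473 = 156 mW.

I ≈ 156 mW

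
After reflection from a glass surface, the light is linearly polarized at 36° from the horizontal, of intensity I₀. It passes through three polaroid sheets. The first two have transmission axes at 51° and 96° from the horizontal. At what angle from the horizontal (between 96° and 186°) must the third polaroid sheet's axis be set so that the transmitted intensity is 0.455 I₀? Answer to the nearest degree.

By Malus's law, I₁ = I₀ cos²(51° − 36°) = I₀ cos²(15°) = 0.933 I₀.
I₂ = I₁ cos²(96° − 51°) = 0.933 I₀ · cos²(45°) = 0.4665 I₀.
Need I₃/I₀ = 0.455, so cos²(θ − 96°) = 0.455 / 0.4665 = 0.9753.
θ − 96° = arccos(√0.9753) = 9.0°, giving θ ≈ 96 + 9.0 = 105.0°.

θ ≈ 105°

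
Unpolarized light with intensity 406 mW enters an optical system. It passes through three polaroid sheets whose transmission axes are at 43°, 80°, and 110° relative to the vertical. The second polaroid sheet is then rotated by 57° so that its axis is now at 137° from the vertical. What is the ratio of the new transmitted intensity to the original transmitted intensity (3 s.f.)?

I_new/I_old ≈ 0.00808

Before rotation:
Unpolarized light through the first polarizer → I₁ = ½ I₀, now polarized at 43°.
I₂ = I₁ cos²(80° − 43°) = 0.5 I₀ · cos²(37°) = 0.3189 I₀.
I₃ = I₂ cos²(110° − 80°) = 0.3189 I₀ · cos²(30°) = 0.2392 I₀.
After rotation:
Unpolarized light through the first polarizer → I₁ = ½ I₀, now polarized at 43°.
Angle between axes 1 and 2: 86°. I₂ = 0.5 I₀ · cos²(86°) = 0.002433 I₀.
I₃ = I₂ cos²(110° − 137°) = 0.002433 I₀ · cos²(27°) = 0.001932 I₀.
Ratio = 0.001932 / 0.2392 = 0.008076.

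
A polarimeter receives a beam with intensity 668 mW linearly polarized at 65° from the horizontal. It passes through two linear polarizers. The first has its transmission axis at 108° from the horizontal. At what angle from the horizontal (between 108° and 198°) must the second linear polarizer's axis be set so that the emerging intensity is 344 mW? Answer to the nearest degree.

I₁ = I₀ cos²(108° − 65°) = I₀ cos²(43°) = 0.5349 I₀.
Target fraction: 344 / 668 mW = 0.515 of I₀.
Need I₂/I₀ = 0.515, so cos²(θ − 108°) = 0.515 / 0.5349 = 0.9628.
θ − 108° = arccos(√0.9628) = 11.1°, giving θ ≈ 108 + 11.1 = 119.1°.

θ ≈ 119°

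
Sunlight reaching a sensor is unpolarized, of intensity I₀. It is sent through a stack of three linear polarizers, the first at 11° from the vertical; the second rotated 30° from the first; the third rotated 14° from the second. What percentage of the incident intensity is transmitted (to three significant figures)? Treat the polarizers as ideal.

≈ 35.3%

Unpolarized light through the first polarizer → I₁ = ½ I₀, now polarized at 11°.
I₂ = I₁ cos²(30°) = 0.5 · 0.75 I₀ = 0.375 I₀.
I₃ = I₂ cos²(14°) = 0.375 · 0.9415 I₀ = 0.3531 I₀.
That is 35.31% of the incident intensity.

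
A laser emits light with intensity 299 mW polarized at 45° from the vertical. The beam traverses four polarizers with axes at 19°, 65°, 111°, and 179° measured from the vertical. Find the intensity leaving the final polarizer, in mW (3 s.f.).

By Malus's law, I₁ = 299 mW · cos²(26°) = 241.5 mW.
I₂ = I₁ · cos²(46°) = 241.5 · 0.4826 = 116.6 mW.
I₃ = I₂ · cos²(46°) = 116.6 · 0.4826 = 56.24 mW.
I₄ = I₃ · cos²(68°) = 56.24 · 0.1403 = 7.893 mW.

I ≈ 7.89 mW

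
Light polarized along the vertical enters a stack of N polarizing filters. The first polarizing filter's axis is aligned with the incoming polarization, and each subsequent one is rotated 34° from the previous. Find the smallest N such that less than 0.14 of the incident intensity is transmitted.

N = 7

First polarizer is aligned with the polarization: full transmission.
Each further stage multiplies by cos²(34°) = 0.6873.
After N polarizers: T = 0.6873^(N−1). Require T < 0.14 ⇒ N−1 > ln(0.14)/ln(0.6873) = 5.24, so N−1 ≥ 6 and N = 7.
Check: N=7 gives T = 0.1054 < 0.14; N=6 gives T = 0.1534.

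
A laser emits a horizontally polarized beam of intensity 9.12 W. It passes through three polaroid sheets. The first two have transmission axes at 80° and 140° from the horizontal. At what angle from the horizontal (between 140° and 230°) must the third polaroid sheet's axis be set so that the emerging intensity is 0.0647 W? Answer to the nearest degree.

By Malus's law, I₁ = I₀ cos²(80° − 0°) = I₀ cos²(80°) = 0.03015 I₀.
I₂ = I₁ cos²(140° − 80°) = 0.03015 I₀ · cos²(60°) = 0.007538 I₀.
Target fraction: 0.0647 / 9.12 W = 0.007094 of I₀.
Need I₃/I₀ = 0.007094, so cos²(θ − 140°) = 0.007094 / 0.007538 = 0.9411.
θ − 140° = arccos(√0.9411) = 14.0°, giving θ ≈ 140 + 14.0 = 154.0°.

θ ≈ 154°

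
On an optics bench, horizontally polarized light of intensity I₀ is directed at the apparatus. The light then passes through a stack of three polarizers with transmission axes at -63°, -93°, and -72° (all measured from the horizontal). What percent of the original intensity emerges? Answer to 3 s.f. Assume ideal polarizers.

I₁ = I₀ cos²(-63° − 0°) = I₀ cos²(63°) = 0.2061 I₀.
I₂ = I₁ cos²(-93° + 63°) = 0.2061 I₀ · cos²(30°) = 0.1546 I₀.
I₃ = I₂ cos²(-72° + 93°) = 0.1546 I₀ · cos²(21°) = 0.1347 I₀.
That is 13.47% of the incident intensity.

≈ 13.5%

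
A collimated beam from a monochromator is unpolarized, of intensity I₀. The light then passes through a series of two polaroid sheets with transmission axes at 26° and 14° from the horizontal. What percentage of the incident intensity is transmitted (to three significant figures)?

Unpolarized light through the first polarizer → I₁ = ½ I₀, now polarized at 26°.
I₂ = I₁ cos²(14° − 26°) = 0.5 I₀ · cos²(12°) = 0.4784 I₀.
That is 47.84% of the incident intensity.

≈ 47.8%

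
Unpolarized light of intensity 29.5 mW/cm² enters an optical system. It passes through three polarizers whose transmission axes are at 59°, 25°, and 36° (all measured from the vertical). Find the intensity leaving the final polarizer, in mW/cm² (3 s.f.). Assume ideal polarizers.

I ≈ 9.77 mW/cm²

Unpolarized light through the first polarizer → I₁ = 29.5 mW/cm²/2 = 14.75 mW/cm², polarized at 59°.
I₂ = I₁ · cos²(34°) = 14.75 · 0.6873 = 10.14 mW/cm².
I₃ = I₂ · cos²(11°) = 10.14 · 0.9636 = 9.769 mW/cm².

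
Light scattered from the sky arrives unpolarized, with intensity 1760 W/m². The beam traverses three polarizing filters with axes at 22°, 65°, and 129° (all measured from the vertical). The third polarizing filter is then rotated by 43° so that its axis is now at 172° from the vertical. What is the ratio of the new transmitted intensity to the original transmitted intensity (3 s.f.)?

I_new/I_old ≈ 0.445

Before rotation:
Unpolarized light through the first polarizer → I₁ = ½ I₀, now polarized at 22°.
I₂ = I₁ cos²(65° − 22°) = 0.5 I₀ · cos²(43°) = 0.2674 I₀.
I₃ = I₂ cos²(129° − 65°) = 0.2674 I₀ · cos²(64°) = 0.05139 I₀.
After rotation:
Unpolarized light through the first polarizer → I₁ = ½ I₀, now polarized at 22°.
I₂ = I₁ cos²(65° − 22°) = 0.5 I₀ · cos²(43°) = 0.2674 I₀.
Angle between axes 2 and 3: 73°. I₃ = 0.2674 I₀ · cos²(73°) = 0.02286 I₀.
Ratio = 0.02286 / 0.05139 = 0.4448.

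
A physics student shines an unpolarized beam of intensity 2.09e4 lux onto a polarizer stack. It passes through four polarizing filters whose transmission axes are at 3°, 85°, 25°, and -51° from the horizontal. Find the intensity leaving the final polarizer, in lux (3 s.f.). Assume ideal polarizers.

Unpolarized light through the first polarizer → I₁ = 2.09e4 lux/2 = 1.045e+04 lux, polarized at 3°.
I₂ = I₁ · cos²(82°) = 1.045e+04 · 0.01937 = 202.4 lux.
I₃ = I₂ · cos²(60°) = 202.4 · 0.25 = 50.6 lux.
I₄ = I₃ · cos²(76°) = 50.6 · 0.05853 = 2.962 lux.

I ≈ 2.96 lux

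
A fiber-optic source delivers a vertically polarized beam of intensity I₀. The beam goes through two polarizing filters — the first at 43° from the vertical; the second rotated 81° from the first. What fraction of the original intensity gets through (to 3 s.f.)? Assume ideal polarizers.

I₁ = I₀ cos²(43° − 0°) = I₀ cos²(43°) = 0.5349 I₀.
I₂ = I₁ cos²(81°) = 0.5349 · 0.02447 I₀ = 0.01309 I₀.
Transmitted fraction = 0.01309.

≈ 0.0131 I₀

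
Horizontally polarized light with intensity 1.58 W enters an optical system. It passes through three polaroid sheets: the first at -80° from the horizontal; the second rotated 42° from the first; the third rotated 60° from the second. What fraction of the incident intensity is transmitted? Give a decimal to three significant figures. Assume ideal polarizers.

By Malus's law, I₁ = 1.58 W · cos²(80°) = 0.04764 W.
I₂ = I₁ · cos²(42°) = 0.04764 · 0.5523 = 0.02631 W.
I₃ = I₂ · cos²(60°) = 0.02631 · 0.25 = 0.006578 W.
Transmitted fraction = 0.004163.

I/I₀ ≈ 0.00416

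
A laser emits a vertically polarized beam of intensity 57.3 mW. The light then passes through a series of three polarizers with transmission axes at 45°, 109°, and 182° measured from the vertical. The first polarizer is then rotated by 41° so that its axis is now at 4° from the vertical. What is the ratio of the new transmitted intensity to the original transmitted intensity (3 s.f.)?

I_new/I_old ≈ 0.694

Before rotation:
By Malus's law, I₁ = I₀ cos²(45° − 0°) = I₀ cos²(45°) = 0.5 I₀.
I₂ = I₁ cos²(109° − 45°) = 0.5 I₀ · cos²(64°) = 0.09608 I₀.
I₃ = I₂ cos²(182° − 109°) = 0.09608 I₀ · cos²(73°) = 0.008213 I₀.
After rotation:
I₁ = I₀ cos²(4° − 0°) = I₀ cos²(4°) = 0.9951 I₀.
Angle between axes 1 and 2: 75°. I₂ = 0.9951 I₀ · cos²(75°) = 0.06666 I₀.
I₃ = I₂ cos²(182° − 109°) = 0.06666 I₀ · cos²(73°) = 0.005698 I₀.
Ratio = 0.005698 / 0.008213 = 0.6938.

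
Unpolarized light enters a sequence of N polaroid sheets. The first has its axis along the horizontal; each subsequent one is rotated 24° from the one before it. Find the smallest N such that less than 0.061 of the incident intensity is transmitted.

N = 13

First polarizer halves the unpolarized light: factor 1/2.
Each further stage multiplies by cos²(24°) = 0.8346.
After N polarizers: T = 0.5·0.8346^(N−1). Require T < 0.061 ⇒ N−1 > ln(0.061/0.5)/ln(0.8346) = 11.63, so N−1 ≥ 12 and N = 13.
Check: N=13 gives T = 0.05708 < 0.061; N=12 gives T = 0.0684.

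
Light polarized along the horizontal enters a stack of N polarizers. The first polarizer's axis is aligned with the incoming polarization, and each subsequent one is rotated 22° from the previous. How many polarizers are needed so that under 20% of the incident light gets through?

First polarizer is aligned with the polarization: full transmission.
Each further stage multiplies by cos²(22°) = 0.8597.
After N polarizers: T = 0.8597^(N−1). Require T < 0.20 ⇒ N−1 > ln(0.20)/ln(0.8597) = 10.64, so N−1 ≥ 11 and N = 12.
Check: N=12 gives T = 0.1895 < 0.20; N=11 gives T = 0.2205.

N = 12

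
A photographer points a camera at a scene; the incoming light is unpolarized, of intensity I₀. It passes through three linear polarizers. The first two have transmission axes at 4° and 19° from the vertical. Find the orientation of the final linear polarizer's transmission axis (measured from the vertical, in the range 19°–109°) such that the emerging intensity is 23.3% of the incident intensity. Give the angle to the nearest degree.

Unpolarized light through the first polarizer → I₁ = ½ I₀, now polarized at 4°.
I₂ = I₁ cos²(19° − 4°) = 0.5 I₀ · cos²(15°) = 0.4665 I₀.
Need I₃/I₀ = 0.233, so cos²(θ − 19°) = 0.233 / 0.4665 = 0.4995.
θ − 19° = arccos(√0.4995) = 45.0°, giving θ ≈ 19 + 45.0 = 64.0°.

θ ≈ 64°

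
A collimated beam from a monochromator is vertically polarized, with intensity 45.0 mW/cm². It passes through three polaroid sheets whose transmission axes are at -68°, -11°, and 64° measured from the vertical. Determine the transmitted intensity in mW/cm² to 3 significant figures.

By Malus's law, I₁ = 45.0 mW/cm² · cos²(68°) = 6.315 mW/cm².
I₂ = I₁ · cos²(57°) = 6.315 · 0.2966 = 1.873 mW/cm².
I₃ = I₂ · cos²(75°) = 1.873 · 0.06699 = 0.1255 mW/cm².

I ≈ 0.125 mW/cm²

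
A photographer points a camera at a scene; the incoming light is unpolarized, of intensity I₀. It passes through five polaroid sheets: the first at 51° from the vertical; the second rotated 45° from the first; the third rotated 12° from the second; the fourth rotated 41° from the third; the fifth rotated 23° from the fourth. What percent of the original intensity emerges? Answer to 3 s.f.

≈ 11.5%

Unpolarized light through the first polarizer → I₁ = ½ I₀, now polarized at 51°.
I₂ = I₁ cos²(45°) = 0.5 · 0.5 I₀ = 0.25 I₀.
I₃ = I₂ cos²(12°) = 0.25 · 0.9568 I₀ = 0.2392 I₀.
I₄ = I₃ cos²(41°) = 0.2392 · 0.5696 I₀ = 0.1362 I₀.
I₅ = I₄ cos²(23°) = 0.1362 · 0.8473 I₀ = 0.1154 I₀.
That is 11.54% of the incident intensity.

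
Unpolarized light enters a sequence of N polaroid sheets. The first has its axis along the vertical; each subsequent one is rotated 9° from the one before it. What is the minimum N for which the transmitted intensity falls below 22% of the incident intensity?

First polarizer halves the unpolarized light: factor 1/2.
Each further stage multiplies by cos²(9°) = 0.9755.
After N polarizers: T = 0.5·0.9755^(N−1). Require T < 0.22 ⇒ N−1 > ln(0.22/0.5)/ln(0.9755) = 33.14, so N−1 ≥ 34 and N = 35.
Check: N=35 gives T = 0.2153 < 0.22; N=34 gives T = 0.2207.

N = 35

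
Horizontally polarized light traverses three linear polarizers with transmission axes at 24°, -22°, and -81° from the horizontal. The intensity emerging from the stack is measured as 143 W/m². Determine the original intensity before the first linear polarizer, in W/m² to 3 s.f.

I₀ ≈ 1340 W/m²

I₁ = I₀ cos²(24° − 0°) = I₀ cos²(24°) = 0.8346 I₀.
I₂ = I₁ cos²(-22° − 24°) = 0.8346 I₀ · cos²(46°) = 0.4027 I₀.
I₃ = I₂ cos²(-81° + 22°) = 0.4027 I₀ · cos²(59°) = 0.1068 I₀.
So 143 W/m² = 0.1068 I₀, giving I₀ = 143/0.1068 = 1339 W/m².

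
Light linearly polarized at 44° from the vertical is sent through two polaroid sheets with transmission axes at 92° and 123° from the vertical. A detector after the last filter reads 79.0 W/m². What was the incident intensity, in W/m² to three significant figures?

I₀ ≈ 240 W/m²

I₁ = I₀ cos²(92° − 44°) = I₀ cos²(48°) = 0.4477 I₀.
I₂ = I₁ cos²(123° − 92°) = 0.4477 I₀ · cos²(31°) = 0.329 I₀.
So 79.0 W/m² = 0.329 I₀, giving I₀ = 79.0/0.329 = 240.1 W/m².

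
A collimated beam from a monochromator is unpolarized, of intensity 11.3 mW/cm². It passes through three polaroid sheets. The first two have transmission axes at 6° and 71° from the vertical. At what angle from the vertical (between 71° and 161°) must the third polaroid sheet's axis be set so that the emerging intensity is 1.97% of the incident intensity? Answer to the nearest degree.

θ ≈ 133°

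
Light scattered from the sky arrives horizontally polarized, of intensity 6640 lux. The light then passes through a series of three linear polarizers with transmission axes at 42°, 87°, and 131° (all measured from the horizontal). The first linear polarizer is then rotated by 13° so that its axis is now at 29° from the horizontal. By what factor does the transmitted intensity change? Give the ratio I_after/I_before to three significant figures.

I_new/I_old ≈ 0.778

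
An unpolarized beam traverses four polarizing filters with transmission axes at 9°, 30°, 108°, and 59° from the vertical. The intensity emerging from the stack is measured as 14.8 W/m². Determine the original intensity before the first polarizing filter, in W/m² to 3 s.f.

I₀ ≈ 1830 W/m²

Unpolarized light through the first polarizer → I₁ = ½ I₀, now polarized at 9°.
I₂ = I₁ cos²(30° − 9°) = 0.5 I₀ · cos²(21°) = 0.4358 I₀.
I₃ = I₂ cos²(108° − 30°) = 0.4358 I₀ · cos²(78°) = 0.01884 I₀.
I₄ = I₃ cos²(59° − 108°) = 0.01884 I₀ · cos²(49°) = 0.008108 I₀.
So 14.8 W/m² = 0.008108 I₀, giving I₀ = 14.8/0.008108 = 1825 W/m².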